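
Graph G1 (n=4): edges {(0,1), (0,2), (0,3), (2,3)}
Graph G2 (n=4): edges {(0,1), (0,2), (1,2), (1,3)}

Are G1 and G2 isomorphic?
Yes, isomorphic

The graphs are isomorphic.
One valid mapping φ: V(G1) → V(G2): 0→1, 1→3, 2→2, 3→0

Verify φ preserves adjacency — for each edge of G1, its image is an edge of G2:
  (0,1) → (φ(0),φ(1)) = (1,3) ∈ E(G2) ✓
  (0,2) → (φ(0),φ(2)) = (1,2) ∈ E(G2) ✓
  (0,3) → (φ(0),φ(3)) = (0,1) ∈ E(G2) ✓
  (2,3) → (φ(2),φ(3)) = (0,2) ∈ E(G2) ✓
All 4 edges of G1 map to edges of G2, and |E(G1)| = |E(G2)| = 4, so φ is a bijection on edges as well as vertices. Hence G1 ≅ G2.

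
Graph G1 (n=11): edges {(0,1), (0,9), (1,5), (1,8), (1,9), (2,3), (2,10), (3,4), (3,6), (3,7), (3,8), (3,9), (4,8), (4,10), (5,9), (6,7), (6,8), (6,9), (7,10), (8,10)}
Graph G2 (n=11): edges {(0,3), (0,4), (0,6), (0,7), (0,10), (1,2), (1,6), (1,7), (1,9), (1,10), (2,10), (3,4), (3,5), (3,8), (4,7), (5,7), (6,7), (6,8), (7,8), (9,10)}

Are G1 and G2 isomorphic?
Yes, isomorphic

The graphs are isomorphic.
One valid mapping φ: V(G1) → V(G2): 0→2, 1→10, 2→5, 3→7, 4→4, 5→9, 6→6, 7→8, 8→0, 9→1, 10→3

Verify φ preserves adjacency — for each edge of G1, its image is an edge of G2:
  (0,1) → (φ(0),φ(1)) = (2,10) ∈ E(G2) ✓
  (0,9) → (φ(0),φ(9)) = (1,2) ∈ E(G2) ✓
  (1,5) → (φ(1),φ(5)) = (9,10) ∈ E(G2) ✓
  (1,8) → (φ(1),φ(8)) = (0,10) ∈ E(G2) ✓
  (1,9) → (φ(1),φ(9)) = (1,10) ∈ E(G2) ✓
  (2,3) → (φ(2),φ(3)) = (5,7) ∈ E(G2) ✓
  (2,10) → (φ(2),φ(10)) = (3,5) ∈ E(G2) ✓
  (3,4) → (φ(3),φ(4)) = (4,7) ∈ E(G2) ✓
  (3,6) → (φ(3),φ(6)) = (6,7) ∈ E(G2) ✓
  (3,7) → (φ(3),φ(7)) = (7,8) ∈ E(G2) ✓
  (3,8) → (φ(3),φ(8)) = (0,7) ∈ E(G2) ✓
  (3,9) → (φ(3),φ(9)) = (1,7) ∈ E(G2) ✓
  (4,8) → (φ(4),φ(8)) = (0,4) ∈ E(G2) ✓
  (4,10) → (φ(4),φ(10)) = (3,4) ∈ E(G2) ✓
  (5,9) → (φ(5),φ(9)) = (1,9) ∈ E(G2) ✓
  (6,7) → (φ(6),φ(7)) = (6,8) ∈ E(G2) ✓
  (6,8) → (φ(6),φ(8)) = (0,6) ∈ E(G2) ✓
  (6,9) → (φ(6),φ(9)) = (1,6) ∈ E(G2) ✓
  (7,10) → (φ(7),φ(10)) = (3,8) ∈ E(G2) ✓
  (8,10) → (φ(8),φ(10)) = (0,3) ∈ E(G2) ✓
All 20 edges of G1 map to edges of G2, and |E(G1)| = |E(G2)| = 20, so φ is a bijection on edges as well as vertices. Hence G1 ≅ G2.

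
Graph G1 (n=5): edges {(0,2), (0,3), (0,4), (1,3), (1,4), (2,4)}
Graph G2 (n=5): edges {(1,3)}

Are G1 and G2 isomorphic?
No, not isomorphic

The graphs are NOT isomorphic.

Connected components of G1: 1 component(s) with vertex sets [[0, 1, 2, 3, 4]], sizes [5].
Connected components of G2: 4 component(s) with vertex sets [[0], [2], [4], [1, 3]], sizes [1, 1, 1, 2].
The number of connected components (and the multiset of component sizes) is an isomorphism invariant — an isomorphism maps each component of G1 bijectively onto a component of G2. Since G1 has 1 component(s) and G2 has 4, they cannot be isomorphic.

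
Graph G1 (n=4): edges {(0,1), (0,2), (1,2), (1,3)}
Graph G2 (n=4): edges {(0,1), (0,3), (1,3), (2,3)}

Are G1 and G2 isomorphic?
Yes, isomorphic

The graphs are isomorphic.
One valid mapping φ: V(G1) → V(G2): 0→0, 1→3, 2→1, 3→2

Verify φ preserves adjacency — for each edge of G1, its image is an edge of G2:
  (0,1) → (φ(0),φ(1)) = (0,3) ∈ E(G2) ✓
  (0,2) → (φ(0),φ(2)) = (0,1) ∈ E(G2) ✓
  (1,2) → (φ(1),φ(2)) = (1,3) ∈ E(G2) ✓
  (1,3) → (φ(1),φ(3)) = (2,3) ∈ E(G2) ✓
All 4 edges of G1 map to edges of G2, and |E(G1)| = |E(G2)| = 4, so φ is a bijection on edges as well as vertices. Hence G1 ≅ G2.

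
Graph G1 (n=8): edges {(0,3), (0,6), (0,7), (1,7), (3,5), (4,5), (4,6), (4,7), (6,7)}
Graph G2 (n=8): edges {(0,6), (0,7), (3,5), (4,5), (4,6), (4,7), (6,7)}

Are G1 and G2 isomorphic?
No, not isomorphic

The graphs are NOT isomorphic.

Counting edges: G1 has 9 edge(s); G2 has 7 edge(s).
Edge count is an isomorphism invariant (a bijection on vertices induces a bijection on edges), so differing edge counts rule out isomorphism.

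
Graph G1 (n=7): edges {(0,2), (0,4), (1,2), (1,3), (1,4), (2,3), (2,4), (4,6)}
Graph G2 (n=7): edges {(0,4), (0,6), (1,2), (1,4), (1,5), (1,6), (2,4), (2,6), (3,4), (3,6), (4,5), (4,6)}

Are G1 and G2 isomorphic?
No, not isomorphic

The graphs are NOT isomorphic.

Degrees in G1: deg(0)=2, deg(1)=3, deg(2)=4, deg(3)=2, deg(4)=4, deg(5)=0, deg(6)=1.
Sorted degree sequence of G1: [4, 4, 3, 2, 2, 1, 0].
Degrees in G2: deg(0)=2, deg(1)=4, deg(2)=3, deg(3)=2, deg(4)=6, deg(5)=2, deg(6)=5.
Sorted degree sequence of G2: [6, 5, 4, 3, 2, 2, 2].
The (sorted) degree sequence is an isomorphism invariant, so since G1 and G2 have different degree sequences they cannot be isomorphic.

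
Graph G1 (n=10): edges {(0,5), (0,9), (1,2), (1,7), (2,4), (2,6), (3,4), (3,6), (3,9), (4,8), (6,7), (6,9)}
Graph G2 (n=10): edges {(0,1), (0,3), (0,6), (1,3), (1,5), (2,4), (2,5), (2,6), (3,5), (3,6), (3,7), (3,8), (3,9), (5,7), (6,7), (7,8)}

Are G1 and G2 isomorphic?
No, not isomorphic

The graphs are NOT isomorphic.

Counting triangles (3-cliques): G1 has 1, G2 has 6.
Triangle count is an isomorphism invariant, so differing triangle counts rule out isomorphism.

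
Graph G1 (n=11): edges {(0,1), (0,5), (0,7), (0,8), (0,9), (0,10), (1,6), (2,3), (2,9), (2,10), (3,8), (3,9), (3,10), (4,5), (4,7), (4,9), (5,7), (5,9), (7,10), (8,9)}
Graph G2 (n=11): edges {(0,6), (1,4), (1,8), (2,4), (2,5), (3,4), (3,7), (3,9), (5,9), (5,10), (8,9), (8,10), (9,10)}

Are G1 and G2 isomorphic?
No, not isomorphic

The graphs are NOT isomorphic.

Connected components of G1: 1 component(s) with vertex sets [[0, 1, 2, 3, 4, 5, 6, 7, 8, 9, 10]], sizes [11].
Connected components of G2: 2 component(s) with vertex sets [[0, 6], [1, 2, 3, 4, 5, 7, 8, 9, 10]], sizes [2, 9].
The number of connected components (and the multiset of component sizes) is an isomorphism invariant — an isomorphism maps each component of G1 bijectively onto a component of G2. Since G1 has 1 component(s) and G2 has 2, they cannot be isomorphic.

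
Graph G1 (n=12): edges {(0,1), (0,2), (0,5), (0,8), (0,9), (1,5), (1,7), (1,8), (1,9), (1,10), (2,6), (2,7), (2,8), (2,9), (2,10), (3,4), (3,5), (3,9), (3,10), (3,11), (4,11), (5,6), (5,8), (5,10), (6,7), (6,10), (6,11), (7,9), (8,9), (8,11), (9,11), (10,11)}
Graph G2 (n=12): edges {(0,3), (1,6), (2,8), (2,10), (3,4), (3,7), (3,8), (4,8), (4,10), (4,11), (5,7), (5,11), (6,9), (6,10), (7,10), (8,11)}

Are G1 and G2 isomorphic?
No, not isomorphic

The graphs are NOT isomorphic.

Degrees in G1: deg(0)=5, deg(1)=6, deg(2)=6, deg(3)=5, deg(4)=2, deg(5)=6, deg(6)=5, deg(7)=4, deg(8)=6, deg(9)=7, deg(10)=6, deg(11)=6.
Sorted degree sequence of G1: [7, 6, 6, 6, 6, 6, 6, 5, 5, 5, 4, 2].
Degrees in G2: deg(0)=1, deg(1)=1, deg(2)=2, deg(3)=4, deg(4)=4, deg(5)=2, deg(6)=3, deg(7)=3, deg(8)=4, deg(9)=1, deg(10)=4, deg(11)=3.
Sorted degree sequence of G2: [4, 4, 4, 4, 3, 3, 3, 2, 2, 1, 1, 1].
The (sorted) degree sequence is an isomorphism invariant, so since G1 and G2 have different degree sequences they cannot be isomorphic.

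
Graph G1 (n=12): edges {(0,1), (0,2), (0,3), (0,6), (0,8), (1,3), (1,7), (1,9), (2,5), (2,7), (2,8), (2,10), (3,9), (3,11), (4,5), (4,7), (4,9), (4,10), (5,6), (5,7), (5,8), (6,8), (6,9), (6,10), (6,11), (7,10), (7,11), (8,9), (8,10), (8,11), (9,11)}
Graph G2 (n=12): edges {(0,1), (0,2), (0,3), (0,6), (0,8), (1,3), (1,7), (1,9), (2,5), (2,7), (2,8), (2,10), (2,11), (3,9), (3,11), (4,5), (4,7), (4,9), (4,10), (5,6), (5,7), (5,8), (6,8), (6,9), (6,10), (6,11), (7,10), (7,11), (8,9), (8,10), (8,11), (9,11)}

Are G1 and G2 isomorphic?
No, not isomorphic

The graphs are NOT isomorphic.

Counting edges: G1 has 31 edge(s); G2 has 32 edge(s).
Edge count is an isomorphism invariant (a bijection on vertices induces a bijection on edges), so differing edge counts rule out isomorphism.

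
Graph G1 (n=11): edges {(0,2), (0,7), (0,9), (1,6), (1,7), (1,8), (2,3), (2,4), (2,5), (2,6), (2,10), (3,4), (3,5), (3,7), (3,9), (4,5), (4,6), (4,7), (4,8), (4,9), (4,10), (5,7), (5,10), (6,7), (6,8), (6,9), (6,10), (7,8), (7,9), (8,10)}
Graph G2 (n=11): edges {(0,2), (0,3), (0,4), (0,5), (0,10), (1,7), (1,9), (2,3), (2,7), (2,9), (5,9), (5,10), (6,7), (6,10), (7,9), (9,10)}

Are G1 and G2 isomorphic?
No, not isomorphic

The graphs are NOT isomorphic.

Connected components of G1: 1 component(s) with vertex sets [[0, 1, 2, 3, 4, 5, 6, 7, 8, 9, 10]], sizes [11].
Connected components of G2: 2 component(s) with vertex sets [[8], [0, 1, 2, 3, 4, 5, 6, 7, 9, 10]], sizes [1, 10].
The number of connected components (and the multiset of component sizes) is an isomorphism invariant — an isomorphism maps each component of G1 bijectively onto a component of G2. Since G1 has 1 component(s) and G2 has 2, they cannot be isomorphic.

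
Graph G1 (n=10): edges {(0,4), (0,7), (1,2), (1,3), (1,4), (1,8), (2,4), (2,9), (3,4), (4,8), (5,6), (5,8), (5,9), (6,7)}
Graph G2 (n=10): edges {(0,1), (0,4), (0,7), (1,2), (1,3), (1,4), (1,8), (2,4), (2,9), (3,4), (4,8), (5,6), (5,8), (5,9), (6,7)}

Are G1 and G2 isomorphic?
No, not isomorphic

The graphs are NOT isomorphic.

Counting edges: G1 has 14 edge(s); G2 has 15 edge(s).
Edge count is an isomorphism invariant (a bijection on vertices induces a bijection on edges), so differing edge counts rule out isomorphism.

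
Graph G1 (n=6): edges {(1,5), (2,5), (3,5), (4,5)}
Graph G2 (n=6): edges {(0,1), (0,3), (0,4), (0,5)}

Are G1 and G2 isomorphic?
Yes, isomorphic

The graphs are isomorphic.
One valid mapping φ: V(G1) → V(G2): 0→2, 1→1, 2→3, 3→5, 4→4, 5→0

Verify φ preserves adjacency — for each edge of G1, its image is an edge of G2:
  (1,5) → (φ(1),φ(5)) = (0,1) ∈ E(G2) ✓
  (2,5) → (φ(2),φ(5)) = (0,3) ∈ E(G2) ✓
  (3,5) → (φ(3),φ(5)) = (0,5) ∈ E(G2) ✓
  (4,5) → (φ(4),φ(5)) = (0,4) ∈ E(G2) ✓
All 4 edges of G1 map to edges of G2, and |E(G1)| = |E(G2)| = 4, so φ is a bijection on edges as well as vertices. Hence G1 ≅ G2.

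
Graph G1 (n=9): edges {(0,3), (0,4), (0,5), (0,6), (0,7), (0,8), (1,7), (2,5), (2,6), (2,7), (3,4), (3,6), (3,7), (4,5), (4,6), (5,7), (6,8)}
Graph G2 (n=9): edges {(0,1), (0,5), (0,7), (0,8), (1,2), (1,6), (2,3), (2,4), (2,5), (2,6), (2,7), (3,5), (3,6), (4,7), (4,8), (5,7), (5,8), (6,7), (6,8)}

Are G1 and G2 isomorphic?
No, not isomorphic

The graphs are NOT isomorphic.

Counting triangles (3-cliques): G1 has 9, G2 has 8.
Triangle count is an isomorphism invariant, so differing triangle counts rule out isomorphism.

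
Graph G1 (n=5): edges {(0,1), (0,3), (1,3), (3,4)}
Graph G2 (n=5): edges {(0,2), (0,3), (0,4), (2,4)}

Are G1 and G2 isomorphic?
Yes, isomorphic

The graphs are isomorphic.
One valid mapping φ: V(G1) → V(G2): 0→4, 1→2, 2→1, 3→0, 4→3

Verify φ preserves adjacency — for each edge of G1, its image is an edge of G2:
  (0,1) → (φ(0),φ(1)) = (2,4) ∈ E(G2) ✓
  (0,3) → (φ(0),φ(3)) = (0,4) ∈ E(G2) ✓
  (1,3) → (φ(1),φ(3)) = (0,2) ∈ E(G2) ✓
  (3,4) → (φ(3),φ(4)) = (0,3) ∈ E(G2) ✓
All 4 edges of G1 map to edges of G2, and |E(G1)| = |E(G2)| = 4, so φ is a bijection on edges as well as vertices. Hence G1 ≅ G2.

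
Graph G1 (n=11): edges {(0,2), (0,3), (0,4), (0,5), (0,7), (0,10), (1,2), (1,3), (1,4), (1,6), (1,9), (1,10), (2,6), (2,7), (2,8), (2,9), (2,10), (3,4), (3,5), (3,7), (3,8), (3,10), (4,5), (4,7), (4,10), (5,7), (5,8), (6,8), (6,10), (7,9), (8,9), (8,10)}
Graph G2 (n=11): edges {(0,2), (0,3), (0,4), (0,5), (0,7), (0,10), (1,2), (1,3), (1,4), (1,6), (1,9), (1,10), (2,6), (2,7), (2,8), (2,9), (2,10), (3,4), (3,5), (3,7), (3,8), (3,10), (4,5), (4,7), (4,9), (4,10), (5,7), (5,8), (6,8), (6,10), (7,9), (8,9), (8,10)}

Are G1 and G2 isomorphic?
No, not isomorphic

The graphs are NOT isomorphic.

Counting edges: G1 has 32 edge(s); G2 has 33 edge(s).
Edge count is an isomorphism invariant (a bijection on vertices induces a bijection on edges), so differing edge counts rule out isomorphism.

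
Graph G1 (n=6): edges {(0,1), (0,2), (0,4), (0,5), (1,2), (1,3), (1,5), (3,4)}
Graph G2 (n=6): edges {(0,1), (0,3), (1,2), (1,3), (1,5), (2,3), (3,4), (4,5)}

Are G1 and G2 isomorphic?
Yes, isomorphic

The graphs are isomorphic.
One valid mapping φ: V(G1) → V(G2): 0→3, 1→1, 2→2, 3→5, 4→4, 5→0

Verify φ preserves adjacency — for each edge of G1, its image is an edge of G2:
  (0,1) → (φ(0),φ(1)) = (1,3) ∈ E(G2) ✓
  (0,2) → (φ(0),φ(2)) = (2,3) ∈ E(G2) ✓
  (0,4) → (φ(0),φ(4)) = (3,4) ∈ E(G2) ✓
  (0,5) → (φ(0),φ(5)) = (0,3) ∈ E(G2) ✓
  (1,2) → (φ(1),φ(2)) = (1,2) ∈ E(G2) ✓
  (1,3) → (φ(1),φ(3)) = (1,5) ∈ E(G2) ✓
  (1,5) → (φ(1),φ(5)) = (0,1) ∈ E(G2) ✓
  (3,4) → (φ(3),φ(4)) = (4,5) ∈ E(G2) ✓
All 8 edges of G1 map to edges of G2, and |E(G1)| = |E(G2)| = 8, so φ is a bijection on edges as well as vertices. Hence G1 ≅ G2.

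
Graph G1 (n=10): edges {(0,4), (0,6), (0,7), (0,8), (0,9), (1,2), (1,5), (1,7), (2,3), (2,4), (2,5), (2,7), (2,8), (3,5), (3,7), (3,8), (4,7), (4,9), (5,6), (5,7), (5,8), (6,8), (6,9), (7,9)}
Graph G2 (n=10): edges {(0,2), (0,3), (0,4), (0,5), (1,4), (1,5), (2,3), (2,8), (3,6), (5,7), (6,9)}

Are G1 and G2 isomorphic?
No, not isomorphic

The graphs are NOT isomorphic.

Degrees in G1: deg(0)=5, deg(1)=3, deg(2)=6, deg(3)=4, deg(4)=4, deg(5)=6, deg(6)=4, deg(7)=7, deg(8)=5, deg(9)=4.
Sorted degree sequence of G1: [7, 6, 6, 5, 5, 4, 4, 4, 4, 3].
Degrees in G2: deg(0)=4, deg(1)=2, deg(2)=3, deg(3)=3, deg(4)=2, deg(5)=3, deg(6)=2, deg(7)=1, deg(8)=1, deg(9)=1.
Sorted degree sequence of G2: [4, 3, 3, 3, 2, 2, 2, 1, 1, 1].
The (sorted) degree sequence is an isomorphism invariant, so since G1 and G2 have different degree sequences they cannot be isomorphic.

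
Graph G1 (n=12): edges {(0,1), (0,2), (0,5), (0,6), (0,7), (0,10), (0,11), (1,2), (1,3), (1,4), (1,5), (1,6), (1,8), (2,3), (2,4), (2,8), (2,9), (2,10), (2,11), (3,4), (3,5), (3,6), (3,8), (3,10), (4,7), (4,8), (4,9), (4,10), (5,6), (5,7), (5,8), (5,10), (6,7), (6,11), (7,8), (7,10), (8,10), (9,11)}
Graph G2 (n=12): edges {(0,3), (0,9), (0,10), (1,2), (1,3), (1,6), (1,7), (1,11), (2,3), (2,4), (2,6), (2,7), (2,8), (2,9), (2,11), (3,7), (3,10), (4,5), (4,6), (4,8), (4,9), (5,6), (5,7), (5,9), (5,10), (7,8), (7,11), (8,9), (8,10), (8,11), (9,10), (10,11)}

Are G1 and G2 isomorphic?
No, not isomorphic

The graphs are NOT isomorphic.

Counting triangles (3-cliques): G1 has 43, G2 has 23.
Triangle count is an isomorphism invariant, so differing triangle counts rule out isomorphism.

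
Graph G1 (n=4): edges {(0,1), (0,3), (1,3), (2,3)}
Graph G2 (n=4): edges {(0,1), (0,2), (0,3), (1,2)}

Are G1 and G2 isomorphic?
Yes, isomorphic

The graphs are isomorphic.
One valid mapping φ: V(G1) → V(G2): 0→2, 1→1, 2→3, 3→0

Verify φ preserves adjacency — for each edge of G1, its image is an edge of G2:
  (0,1) → (φ(0),φ(1)) = (1,2) ∈ E(G2) ✓
  (0,3) → (φ(0),φ(3)) = (0,2) ∈ E(G2) ✓
  (1,3) → (φ(1),φ(3)) = (0,1) ∈ E(G2) ✓
  (2,3) → (φ(2),φ(3)) = (0,3) ∈ E(G2) ✓
All 4 edges of G1 map to edges of G2, and |E(G1)| = |E(G2)| = 4, so φ is a bijection on edges as well as vertices. Hence G1 ≅ G2.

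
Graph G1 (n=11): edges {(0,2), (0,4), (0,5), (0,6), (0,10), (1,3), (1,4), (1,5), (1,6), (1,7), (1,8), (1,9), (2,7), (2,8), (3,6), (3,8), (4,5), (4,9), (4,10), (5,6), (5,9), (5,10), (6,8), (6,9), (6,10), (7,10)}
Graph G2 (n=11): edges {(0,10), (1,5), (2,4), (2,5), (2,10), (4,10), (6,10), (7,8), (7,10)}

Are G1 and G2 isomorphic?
No, not isomorphic

The graphs are NOT isomorphic.

Connected components of G1: 1 component(s) with vertex sets [[0, 1, 2, 3, 4, 5, 6, 7, 8, 9, 10]], sizes [11].
Connected components of G2: 3 component(s) with vertex sets [[3], [9], [0, 1, 2, 4, 5, 6, 7, 8, 10]], sizes [1, 1, 9].
The number of connected components (and the multiset of component sizes) is an isomorphism invariant — an isomorphism maps each component of G1 bijectively onto a component of G2. Since G1 has 1 component(s) and G2 has 3, they cannot be isomorphic.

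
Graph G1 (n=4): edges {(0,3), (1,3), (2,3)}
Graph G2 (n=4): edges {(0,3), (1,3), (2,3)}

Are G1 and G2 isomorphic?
Yes, isomorphic

The graphs are isomorphic.
One valid mapping φ: V(G1) → V(G2): 0→0, 1→1, 2→2, 3→3

Verify φ preserves adjacency — for each edge of G1, its image is an edge of G2:
  (0,3) → (φ(0),φ(3)) = (0,3) ∈ E(G2) ✓
  (1,3) → (φ(1),φ(3)) = (1,3) ∈ E(G2) ✓
  (2,3) → (φ(2),φ(3)) = (2,3) ∈ E(G2) ✓
All 3 edges of G1 map to edges of G2, and |E(G1)| = |E(G2)| = 3, so φ is a bijection on edges as well as vertices. Hence G1 ≅ G2.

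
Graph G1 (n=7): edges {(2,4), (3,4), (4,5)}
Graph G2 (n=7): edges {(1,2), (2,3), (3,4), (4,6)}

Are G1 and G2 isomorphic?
No, not isomorphic

The graphs are NOT isomorphic.

Connected components of G1: 4 component(s) with vertex sets [[0], [1], [6], [2, 3, 4, 5]], sizes [1, 1, 1, 4].
Connected components of G2: 3 component(s) with vertex sets [[0], [5], [1, 2, 3, 4, 6]], sizes [1, 1, 5].
The number of connected components (and the multiset of component sizes) is an isomorphism invariant — an isomorphism maps each component of G1 bijectively onto a component of G2. Since G1 has 4 component(s) and G2 has 3, they cannot be isomorphic.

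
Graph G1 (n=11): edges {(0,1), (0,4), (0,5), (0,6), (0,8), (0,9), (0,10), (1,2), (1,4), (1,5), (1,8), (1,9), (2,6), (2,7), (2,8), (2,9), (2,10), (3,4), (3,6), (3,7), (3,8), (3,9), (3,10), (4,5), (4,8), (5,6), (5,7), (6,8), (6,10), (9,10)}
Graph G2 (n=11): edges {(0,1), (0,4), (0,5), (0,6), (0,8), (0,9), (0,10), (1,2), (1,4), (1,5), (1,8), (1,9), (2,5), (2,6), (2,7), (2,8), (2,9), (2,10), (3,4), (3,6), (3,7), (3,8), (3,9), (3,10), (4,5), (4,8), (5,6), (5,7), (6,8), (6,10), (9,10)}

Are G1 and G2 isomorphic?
No, not isomorphic

The graphs are NOT isomorphic.

Counting edges: G1 has 30 edge(s); G2 has 31 edge(s).
Edge count is an isomorphism invariant (a bijection on vertices induces a bijection on edges), so differing edge counts rule out isomorphism.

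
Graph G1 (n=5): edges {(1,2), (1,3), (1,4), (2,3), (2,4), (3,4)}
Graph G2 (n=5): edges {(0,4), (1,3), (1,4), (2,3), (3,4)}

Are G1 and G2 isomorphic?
No, not isomorphic

The graphs are NOT isomorphic.

Degrees in G1: deg(0)=0, deg(1)=3, deg(2)=3, deg(3)=3, deg(4)=3.
Sorted degree sequence of G1: [3, 3, 3, 3, 0].
Degrees in G2: deg(0)=1, deg(1)=2, deg(2)=1, deg(3)=3, deg(4)=3.
Sorted degree sequence of G2: [3, 3, 2, 1, 1].
The (sorted) degree sequence is an isomorphism invariant, so since G1 and G2 have different degree sequences they cannot be isomorphic.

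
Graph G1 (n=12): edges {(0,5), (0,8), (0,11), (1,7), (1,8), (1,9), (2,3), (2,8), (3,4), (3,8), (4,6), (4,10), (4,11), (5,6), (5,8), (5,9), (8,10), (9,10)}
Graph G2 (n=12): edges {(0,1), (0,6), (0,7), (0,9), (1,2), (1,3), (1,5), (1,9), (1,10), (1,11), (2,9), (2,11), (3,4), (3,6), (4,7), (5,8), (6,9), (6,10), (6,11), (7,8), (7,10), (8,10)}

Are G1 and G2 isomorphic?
No, not isomorphic

The graphs are NOT isomorphic.

Counting triangles (3-cliques): G1 has 2, G2 has 5.
Triangle count is an isomorphism invariant, so differing triangle counts rule out isomorphism.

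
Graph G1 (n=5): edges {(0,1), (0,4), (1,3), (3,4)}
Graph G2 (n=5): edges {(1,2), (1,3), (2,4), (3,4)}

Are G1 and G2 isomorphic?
Yes, isomorphic

The graphs are isomorphic.
One valid mapping φ: V(G1) → V(G2): 0→2, 1→4, 2→0, 3→3, 4→1

Verify φ preserves adjacency — for each edge of G1, its image is an edge of G2:
  (0,1) → (φ(0),φ(1)) = (2,4) ∈ E(G2) ✓
  (0,4) → (φ(0),φ(4)) = (1,2) ∈ E(G2) ✓
  (1,3) → (φ(1),φ(3)) = (3,4) ∈ E(G2) ✓
  (3,4) → (φ(3),φ(4)) = (1,3) ∈ E(G2) ✓
All 4 edges of G1 map to edges of G2, and |E(G1)| = |E(G2)| = 4, so φ is a bijection on edges as well as vertices. Hence G1 ≅ G2.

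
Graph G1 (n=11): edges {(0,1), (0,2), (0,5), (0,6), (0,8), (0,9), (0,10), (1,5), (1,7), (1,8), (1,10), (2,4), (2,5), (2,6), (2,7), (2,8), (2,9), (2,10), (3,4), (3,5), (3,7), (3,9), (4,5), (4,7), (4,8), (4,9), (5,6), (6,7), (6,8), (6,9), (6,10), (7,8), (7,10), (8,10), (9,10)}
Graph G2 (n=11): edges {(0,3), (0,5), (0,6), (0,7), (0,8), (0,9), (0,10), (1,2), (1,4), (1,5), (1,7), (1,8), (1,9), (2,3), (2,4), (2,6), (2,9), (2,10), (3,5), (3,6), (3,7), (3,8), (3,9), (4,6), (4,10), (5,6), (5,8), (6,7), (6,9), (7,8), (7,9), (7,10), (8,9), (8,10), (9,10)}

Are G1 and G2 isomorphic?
Yes, isomorphic

The graphs are isomorphic.
One valid mapping φ: V(G1) → V(G2): 0→8, 1→5, 2→9, 3→4, 4→2, 5→1, 6→7, 7→6, 8→3, 9→10, 10→0

Verify φ preserves adjacency — for each edge of G1, its image is an edge of G2:
  (0,1) → (φ(0),φ(1)) = (5,8) ∈ E(G2) ✓
  (0,2) → (φ(0),φ(2)) = (8,9) ∈ E(G2) ✓
  (0,5) → (φ(0),φ(5)) = (1,8) ∈ E(G2) ✓
  (0,6) → (φ(0),φ(6)) = (7,8) ∈ E(G2) ✓
  (0,8) → (φ(0),φ(8)) = (3,8) ∈ E(G2) ✓
  (0,9) → (φ(0),φ(9)) = (8,10) ∈ E(G2) ✓
  (0,10) → (φ(0),φ(10)) = (0,8) ∈ E(G2) ✓
  (1,5) → (φ(1),φ(5)) = (1,5) ∈ E(G2) ✓
  (1,7) → (φ(1),φ(7)) = (5,6) ∈ E(G2) ✓
  (1,8) → (φ(1),φ(8)) = (3,5) ∈ E(G2) ✓
  (1,10) → (φ(1),φ(10)) = (0,5) ∈ E(G2) ✓
  (2,4) → (φ(2),φ(4)) = (2,9) ∈ E(G2) ✓
  (2,5) → (φ(2),φ(5)) = (1,9) ∈ E(G2) ✓
  (2,6) → (φ(2),φ(6)) = (7,9) ∈ E(G2) ✓
  (2,7) → (φ(2),φ(7)) = (6,9) ∈ E(G2) ✓
  (2,8) → (φ(2),φ(8)) = (3,9) ∈ E(G2) ✓
  (2,9) → (φ(2),φ(9)) = (9,10) ∈ E(G2) ✓
  (2,10) → (φ(2),φ(10)) = (0,9) ∈ E(G2) ✓
  (3,4) → (φ(3),φ(4)) = (2,4) ∈ E(G2) ✓
  (3,5) → (φ(3),φ(5)) = (1,4) ∈ E(G2) ✓
  (3,7) → (φ(3),φ(7)) = (4,6) ∈ E(G2) ✓
  (3,9) → (φ(3),φ(9)) = (4,10) ∈ E(G2) ✓
  (4,5) → (φ(4),φ(5)) = (1,2) ∈ E(G2) ✓
  (4,7) → (φ(4),φ(7)) = (2,6) ∈ E(G2) ✓
  (4,8) → (φ(4),φ(8)) = (2,3) ∈ E(G2) ✓
  (4,9) → (φ(4),φ(9)) = (2,10) ∈ E(G2) ✓
  (5,6) → (φ(5),φ(6)) = (1,7) ∈ E(G2) ✓
  (6,7) → (φ(6),φ(7)) = (6,7) ∈ E(G2) ✓
  (6,8) → (φ(6),φ(8)) = (3,7) ∈ E(G2) ✓
  (6,9) → (φ(6),φ(9)) = (7,10) ∈ E(G2) ✓
  (6,10) → (φ(6),φ(10)) = (0,7) ∈ E(G2) ✓
  (7,8) → (φ(7),φ(8)) = (3,6) ∈ E(G2) ✓
  (7,10) → (φ(7),φ(10)) = (0,6) ∈ E(G2) ✓
  (8,10) → (φ(8),φ(10)) = (0,3) ∈ E(G2) ✓
  (9,10) → (φ(9),φ(10)) = (0,10) ∈ E(G2) ✓
All 35 edges of G1 map to edges of G2, and |E(G1)| = |E(G2)| = 35, so φ is a bijection on edges as well as vertices. Hence G1 ≅ G2.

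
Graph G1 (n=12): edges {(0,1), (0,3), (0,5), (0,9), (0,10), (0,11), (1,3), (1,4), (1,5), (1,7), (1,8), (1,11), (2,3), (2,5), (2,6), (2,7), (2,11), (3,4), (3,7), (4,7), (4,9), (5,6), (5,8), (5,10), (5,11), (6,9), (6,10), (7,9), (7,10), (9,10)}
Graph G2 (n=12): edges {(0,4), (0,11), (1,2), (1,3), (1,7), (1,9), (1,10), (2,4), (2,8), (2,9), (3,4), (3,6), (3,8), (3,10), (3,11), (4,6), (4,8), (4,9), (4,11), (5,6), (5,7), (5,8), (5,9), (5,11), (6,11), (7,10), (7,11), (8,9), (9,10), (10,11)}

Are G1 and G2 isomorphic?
Yes, isomorphic

The graphs are isomorphic.
One valid mapping φ: V(G1) → V(G2): 0→3, 1→4, 2→5, 3→8, 4→2, 5→11, 6→7, 7→9, 8→0, 9→1, 10→10, 11→6

Verify φ preserves adjacency — for each edge of G1, its image is an edge of G2:
  (0,1) → (φ(0),φ(1)) = (3,4) ∈ E(G2) ✓
  (0,3) → (φ(0),φ(3)) = (3,8) ∈ E(G2) ✓
  (0,5) → (φ(0),φ(5)) = (3,11) ∈ E(G2) ✓
  (0,9) → (φ(0),φ(9)) = (1,3) ∈ E(G2) ✓
  (0,10) → (φ(0),φ(10)) = (3,10) ∈ E(G2) ✓
  (0,11) → (φ(0),φ(11)) = (3,6) ∈ E(G2) ✓
  (1,3) → (φ(1),φ(3)) = (4,8) ∈ E(G2) ✓
  (1,4) → (φ(1),φ(4)) = (2,4) ∈ E(G2) ✓
  (1,5) → (φ(1),φ(5)) = (4,11) ∈ E(G2) ✓
  (1,7) → (φ(1),φ(7)) = (4,9) ∈ E(G2) ✓
  (1,8) → (φ(1),φ(8)) = (0,4) ∈ E(G2) ✓
  (1,11) → (φ(1),φ(11)) = (4,6) ∈ E(G2) ✓
  (2,3) → (φ(2),φ(3)) = (5,8) ∈ E(G2) ✓
  (2,5) → (φ(2),φ(5)) = (5,11) ∈ E(G2) ✓
  (2,6) → (φ(2),φ(6)) = (5,7) ∈ E(G2) ✓
  (2,7) → (φ(2),φ(7)) = (5,9) ∈ E(G2) ✓
  (2,11) → (φ(2),φ(11)) = (5,6) ∈ E(G2) ✓
  (3,4) → (φ(3),φ(4)) = (2,8) ∈ E(G2) ✓
  (3,7) → (φ(3),φ(7)) = (8,9) ∈ E(G2) ✓
  (4,7) → (φ(4),φ(7)) = (2,9) ∈ E(G2) ✓
  (4,9) → (φ(4),φ(9)) = (1,2) ∈ E(G2) ✓
  (5,6) → (φ(5),φ(6)) = (7,11) ∈ E(G2) ✓
  (5,8) → (φ(5),φ(8)) = (0,11) ∈ E(G2) ✓
  (5,10) → (φ(5),φ(10)) = (10,11) ∈ E(G2) ✓
  (5,11) → (φ(5),φ(11)) = (6,11) ∈ E(G2) ✓
  (6,9) → (φ(6),φ(9)) = (1,7) ∈ E(G2) ✓
  (6,10) → (φ(6),φ(10)) = (7,10) ∈ E(G2) ✓
  (7,9) → (φ(7),φ(9)) = (1,9) ∈ E(G2) ✓
  (7,10) → (φ(7),φ(10)) = (9,10) ∈ E(G2) ✓
  (9,10) → (φ(9),φ(10)) = (1,10) ∈ E(G2) ✓
All 30 edges of G1 map to edges of G2, and |E(G1)| = |E(G2)| = 30, so φ is a bijection on edges as well as vertices. Hence G1 ≅ G2.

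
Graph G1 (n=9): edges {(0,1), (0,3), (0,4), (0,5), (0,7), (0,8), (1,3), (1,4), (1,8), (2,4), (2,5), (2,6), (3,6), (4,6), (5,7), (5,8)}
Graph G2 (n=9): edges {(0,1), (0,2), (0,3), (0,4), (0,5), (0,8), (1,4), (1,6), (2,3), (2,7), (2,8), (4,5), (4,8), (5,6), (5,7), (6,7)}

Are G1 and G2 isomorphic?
Yes, isomorphic

The graphs are isomorphic.
One valid mapping φ: V(G1) → V(G2): 0→0, 1→4, 2→7, 3→1, 4→5, 5→2, 6→6, 7→3, 8→8

Verify φ preserves adjacency — for each edge of G1, its image is an edge of G2:
  (0,1) → (φ(0),φ(1)) = (0,4) ∈ E(G2) ✓
  (0,3) → (φ(0),φ(3)) = (0,1) ∈ E(G2) ✓
  (0,4) → (φ(0),φ(4)) = (0,5) ∈ E(G2) ✓
  (0,5) → (φ(0),φ(5)) = (0,2) ∈ E(G2) ✓
  (0,7) → (φ(0),φ(7)) = (0,3) ∈ E(G2) ✓
  (0,8) → (φ(0),φ(8)) = (0,8) ∈ E(G2) ✓
  (1,3) → (φ(1),φ(3)) = (1,4) ∈ E(G2) ✓
  (1,4) → (φ(1),φ(4)) = (4,5) ∈ E(G2) ✓
  (1,8) → (φ(1),φ(8)) = (4,8) ∈ E(G2) ✓
  (2,4) → (φ(2),φ(4)) = (5,7) ∈ E(G2) ✓
  (2,5) → (φ(2),φ(5)) = (2,7) ∈ E(G2) ✓
  (2,6) → (φ(2),φ(6)) = (6,7) ∈ E(G2) ✓
  (3,6) → (φ(3),φ(6)) = (1,6) ∈ E(G2) ✓
  (4,6) → (φ(4),φ(6)) = (5,6) ∈ E(G2) ✓
  (5,7) → (φ(5),φ(7)) = (2,3) ∈ E(G2) ✓
  (5,8) → (φ(5),φ(8)) = (2,8) ∈ E(G2) ✓
All 16 edges of G1 map to edges of G2, and |E(G1)| = |E(G2)| = 16, so φ is a bijection on edges as well as vertices. Hence G1 ≅ G2.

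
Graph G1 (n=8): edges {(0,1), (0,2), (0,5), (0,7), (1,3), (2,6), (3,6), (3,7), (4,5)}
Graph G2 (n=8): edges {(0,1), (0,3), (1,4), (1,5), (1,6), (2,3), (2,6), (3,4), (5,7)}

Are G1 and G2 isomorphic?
Yes, isomorphic

The graphs are isomorphic.
One valid mapping φ: V(G1) → V(G2): 0→1, 1→0, 2→6, 3→3, 4→7, 5→5, 6→2, 7→4

Verify φ preserves adjacency — for each edge of G1, its image is an edge of G2:
  (0,1) → (φ(0),φ(1)) = (0,1) ∈ E(G2) ✓
  (0,2) → (φ(0),φ(2)) = (1,6) ∈ E(G2) ✓
  (0,5) → (φ(0),φ(5)) = (1,5) ∈ E(G2) ✓
  (0,7) → (φ(0),φ(7)) = (1,4) ∈ E(G2) ✓
  (1,3) → (φ(1),φ(3)) = (0,3) ∈ E(G2) ✓
  (2,6) → (φ(2),φ(6)) = (2,6) ∈ E(G2) ✓
  (3,6) → (φ(3),φ(6)) = (2,3) ∈ E(G2) ✓
  (3,7) → (φ(3),φ(7)) = (3,4) ∈ E(G2) ✓
  (4,5) → (φ(4),φ(5)) = (5,7) ∈ E(G2) ✓
All 9 edges of G1 map to edges of G2, and |E(G1)| = |E(G2)| = 9, so φ is a bijection on edges as well as vertices. Hence G1 ≅ G2.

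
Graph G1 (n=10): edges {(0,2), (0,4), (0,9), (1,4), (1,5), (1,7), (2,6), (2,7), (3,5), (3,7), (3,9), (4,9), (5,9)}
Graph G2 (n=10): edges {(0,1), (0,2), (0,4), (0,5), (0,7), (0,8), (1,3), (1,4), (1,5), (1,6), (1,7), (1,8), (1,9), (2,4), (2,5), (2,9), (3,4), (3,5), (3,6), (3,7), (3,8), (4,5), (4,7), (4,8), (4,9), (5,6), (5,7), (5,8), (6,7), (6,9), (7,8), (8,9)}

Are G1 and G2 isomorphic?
No, not isomorphic

The graphs are NOT isomorphic.

Counting triangles (3-cliques): G1 has 2, G2 has 44.
Triangle count is an isomorphism invariant, so differing triangle counts rule out isomorphism.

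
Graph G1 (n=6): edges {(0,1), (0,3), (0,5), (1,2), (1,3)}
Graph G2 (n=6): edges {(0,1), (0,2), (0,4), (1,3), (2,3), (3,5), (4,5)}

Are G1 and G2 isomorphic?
No, not isomorphic

The graphs are NOT isomorphic.

Counting triangles (3-cliques): G1 has 1, G2 has 0.
Triangle count is an isomorphism invariant, so differing triangle counts rule out isomorphism.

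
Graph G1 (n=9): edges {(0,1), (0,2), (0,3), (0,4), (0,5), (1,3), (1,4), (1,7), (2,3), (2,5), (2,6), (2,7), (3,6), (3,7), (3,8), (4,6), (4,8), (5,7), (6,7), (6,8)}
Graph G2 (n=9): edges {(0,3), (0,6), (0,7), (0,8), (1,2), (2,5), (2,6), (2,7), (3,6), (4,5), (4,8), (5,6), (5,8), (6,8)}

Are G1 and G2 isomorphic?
No, not isomorphic

The graphs are NOT isomorphic.

Counting triangles (3-cliques): G1 has 12, G2 has 5.
Triangle count is an isomorphism invariant, so differing triangle counts rule out isomorphism.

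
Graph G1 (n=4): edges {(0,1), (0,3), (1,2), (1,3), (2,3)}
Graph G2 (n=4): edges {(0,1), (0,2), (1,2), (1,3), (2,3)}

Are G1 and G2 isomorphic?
Yes, isomorphic

The graphs are isomorphic.
One valid mapping φ: V(G1) → V(G2): 0→0, 1→1, 2→3, 3→2

Verify φ preserves adjacency — for each edge of G1, its image is an edge of G2:
  (0,1) → (φ(0),φ(1)) = (0,1) ∈ E(G2) ✓
  (0,3) → (φ(0),φ(3)) = (0,2) ∈ E(G2) ✓
  (1,2) → (φ(1),φ(2)) = (1,3) ∈ E(G2) ✓
  (1,3) → (φ(1),φ(3)) = (1,2) ∈ E(G2) ✓
  (2,3) → (φ(2),φ(3)) = (2,3) ∈ E(G2) ✓
All 5 edges of G1 map to edges of G2, and |E(G1)| = |E(G2)| = 5, so φ is a bijection on edges as well as vertices. Hence G1 ≅ G2.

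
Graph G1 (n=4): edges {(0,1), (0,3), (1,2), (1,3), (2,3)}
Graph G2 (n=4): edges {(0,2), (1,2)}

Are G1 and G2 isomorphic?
No, not isomorphic

The graphs are NOT isomorphic.

Counting triangles (3-cliques): G1 has 2, G2 has 0.
Triangle count is an isomorphism invariant, so differing triangle counts rule out isomorphism.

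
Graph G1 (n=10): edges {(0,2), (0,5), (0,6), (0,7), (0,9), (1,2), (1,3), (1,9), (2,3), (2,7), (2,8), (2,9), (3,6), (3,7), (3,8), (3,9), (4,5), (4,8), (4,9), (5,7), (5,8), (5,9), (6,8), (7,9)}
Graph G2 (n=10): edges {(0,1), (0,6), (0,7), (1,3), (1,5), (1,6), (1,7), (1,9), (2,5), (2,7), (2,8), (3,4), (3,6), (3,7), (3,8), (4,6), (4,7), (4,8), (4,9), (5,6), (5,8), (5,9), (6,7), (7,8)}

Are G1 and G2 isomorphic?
Yes, isomorphic

The graphs are isomorphic.
One valid mapping φ: V(G1) → V(G2): 0→4, 1→0, 2→6, 3→1, 4→2, 5→8, 6→9, 7→3, 8→5, 9→7

Verify φ preserves adjacency — for each edge of G1, its image is an edge of G2:
  (0,2) → (φ(0),φ(2)) = (4,6) ∈ E(G2) ✓
  (0,5) → (φ(0),φ(5)) = (4,8) ∈ E(G2) ✓
  (0,6) → (φ(0),φ(6)) = (4,9) ∈ E(G2) ✓
  (0,7) → (φ(0),φ(7)) = (3,4) ∈ E(G2) ✓
  (0,9) → (φ(0),φ(9)) = (4,7) ∈ E(G2) ✓
  (1,2) → (φ(1),φ(2)) = (0,6) ∈ E(G2) ✓
  (1,3) → (φ(1),φ(3)) = (0,1) ∈ E(G2) ✓
  (1,9) → (φ(1),φ(9)) = (0,7) ∈ E(G2) ✓
  (2,3) → (φ(2),φ(3)) = (1,6) ∈ E(G2) ✓
  (2,7) → (φ(2),φ(7)) = (3,6) ∈ E(G2) ✓
  (2,8) → (φ(2),φ(8)) = (5,6) ∈ E(G2) ✓
  (2,9) → (φ(2),φ(9)) = (6,7) ∈ E(G2) ✓
  (3,6) → (φ(3),φ(6)) = (1,9) ∈ E(G2) ✓
  (3,7) → (φ(3),φ(7)) = (1,3) ∈ E(G2) ✓
  (3,8) → (φ(3),φ(8)) = (1,5) ∈ E(G2) ✓
  (3,9) → (φ(3),φ(9)) = (1,7) ∈ E(G2) ✓
  (4,5) → (φ(4),φ(5)) = (2,8) ∈ E(G2) ✓
  (4,8) → (φ(4),φ(8)) = (2,5) ∈ E(G2) ✓
  (4,9) → (φ(4),φ(9)) = (2,7) ∈ E(G2) ✓
  (5,7) → (φ(5),φ(7)) = (3,8) ∈ E(G2) ✓
  (5,8) → (φ(5),φ(8)) = (5,8) ∈ E(G2) ✓
  (5,9) → (φ(5),φ(9)) = (7,8) ∈ E(G2) ✓
  (6,8) → (φ(6),φ(8)) = (5,9) ∈ E(G2) ✓
  (7,9) → (φ(7),φ(9)) = (3,7) ∈ E(G2) ✓
All 24 edges of G1 map to edges of G2, and |E(G1)| = |E(G2)| = 24, so φ is a bijection on edges as well as vertices. Hence G1 ≅ G2.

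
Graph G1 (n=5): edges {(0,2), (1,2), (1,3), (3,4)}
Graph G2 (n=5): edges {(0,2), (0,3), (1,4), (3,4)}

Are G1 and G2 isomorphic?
Yes, isomorphic

The graphs are isomorphic.
One valid mapping φ: V(G1) → V(G2): 0→1, 1→3, 2→4, 3→0, 4→2

Verify φ preserves adjacency — for each edge of G1, its image is an edge of G2:
  (0,2) → (φ(0),φ(2)) = (1,4) ∈ E(G2) ✓
  (1,2) → (φ(1),φ(2)) = (3,4) ∈ E(G2) ✓
  (1,3) → (φ(1),φ(3)) = (0,3) ∈ E(G2) ✓
  (3,4) → (φ(3),φ(4)) = (0,2) ∈ E(G2) ✓
All 4 edges of G1 map to edges of G2, and |E(G1)| = |E(G2)| = 4, so φ is a bijection on edges as well as vertices. Hence G1 ≅ G2.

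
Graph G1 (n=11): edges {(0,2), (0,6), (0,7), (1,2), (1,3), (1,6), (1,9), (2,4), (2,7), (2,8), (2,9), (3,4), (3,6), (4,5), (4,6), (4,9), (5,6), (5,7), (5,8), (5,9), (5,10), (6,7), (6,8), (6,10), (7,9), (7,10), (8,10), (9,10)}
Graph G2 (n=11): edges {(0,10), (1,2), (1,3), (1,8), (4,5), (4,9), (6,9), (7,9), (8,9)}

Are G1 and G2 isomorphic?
No, not isomorphic

The graphs are NOT isomorphic.

Connected components of G1: 1 component(s) with vertex sets [[0, 1, 2, 3, 4, 5, 6, 7, 8, 9, 10]], sizes [11].
Connected components of G2: 2 component(s) with vertex sets [[0, 10], [1, 2, 3, 4, 5, 6, 7, 8, 9]], sizes [2, 9].
The number of connected components (and the multiset of component sizes) is an isomorphism invariant — an isomorphism maps each component of G1 bijectively onto a component of G2. Since G1 has 1 component(s) and G2 has 2, they cannot be isomorphic.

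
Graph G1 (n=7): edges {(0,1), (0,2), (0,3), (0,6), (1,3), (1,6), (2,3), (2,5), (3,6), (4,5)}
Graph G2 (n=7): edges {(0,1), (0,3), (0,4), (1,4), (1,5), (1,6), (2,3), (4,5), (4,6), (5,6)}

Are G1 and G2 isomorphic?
Yes, isomorphic

The graphs are isomorphic.
One valid mapping φ: V(G1) → V(G2): 0→1, 1→6, 2→0, 3→4, 4→2, 5→3, 6→5

Verify φ preserves adjacency — for each edge of G1, its image is an edge of G2:
  (0,1) → (φ(0),φ(1)) = (1,6) ∈ E(G2) ✓
  (0,2) → (φ(0),φ(2)) = (0,1) ∈ E(G2) ✓
  (0,3) → (φ(0),φ(3)) = (1,4) ∈ E(G2) ✓
  (0,6) → (φ(0),φ(6)) = (1,5) ∈ E(G2) ✓
  (1,3) → (φ(1),φ(3)) = (4,6) ∈ E(G2) ✓
  (1,6) → (φ(1),φ(6)) = (5,6) ∈ E(G2) ✓
  (2,3) → (φ(2),φ(3)) = (0,4) ∈ E(G2) ✓
  (2,5) → (φ(2),φ(5)) = (0,3) ∈ E(G2) ✓
  (3,6) → (φ(3),φ(6)) = (4,5) ∈ E(G2) ✓
  (4,5) → (φ(4),φ(5)) = (2,3) ∈ E(G2) ✓
All 10 edges of G1 map to edges of G2, and |E(G1)| = |E(G2)| = 10, so φ is a bijection on edges as well as vertices. Hence G1 ≅ G2.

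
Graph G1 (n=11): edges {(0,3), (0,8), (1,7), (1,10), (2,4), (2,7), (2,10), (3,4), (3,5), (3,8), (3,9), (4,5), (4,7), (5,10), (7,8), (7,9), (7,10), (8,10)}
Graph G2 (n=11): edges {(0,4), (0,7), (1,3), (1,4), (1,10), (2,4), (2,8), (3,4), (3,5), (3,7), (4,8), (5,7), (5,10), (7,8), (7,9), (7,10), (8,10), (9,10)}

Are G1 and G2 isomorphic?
Yes, isomorphic

The graphs are isomorphic.
One valid mapping φ: V(G1) → V(G2): 0→2, 1→9, 2→5, 3→4, 4→3, 5→1, 6→6, 7→7, 8→8, 9→0, 10→10

Verify φ preserves adjacency — for each edge of G1, its image is an edge of G2:
  (0,3) → (φ(0),φ(3)) = (2,4) ∈ E(G2) ✓
  (0,8) → (φ(0),φ(8)) = (2,8) ∈ E(G2) ✓
  (1,7) → (φ(1),φ(7)) = (7,9) ∈ E(G2) ✓
  (1,10) → (φ(1),φ(10)) = (9,10) ∈ E(G2) ✓
  (2,4) → (φ(2),φ(4)) = (3,5) ∈ E(G2) ✓
  (2,7) → (φ(2),φ(7)) = (5,7) ∈ E(G2) ✓
  (2,10) → (φ(2),φ(10)) = (5,10) ∈ E(G2) ✓
  (3,4) → (φ(3),φ(4)) = (3,4) ∈ E(G2) ✓
  (3,5) → (φ(3),φ(5)) = (1,4) ∈ E(G2) ✓
  (3,8) → (φ(3),φ(8)) = (4,8) ∈ E(G2) ✓
  (3,9) → (φ(3),φ(9)) = (0,4) ∈ E(G2) ✓
  (4,5) → (φ(4),φ(5)) = (1,3) ∈ E(G2) ✓
  (4,7) → (φ(4),φ(7)) = (3,7) ∈ E(G2) ✓
  (5,10) → (φ(5),φ(10)) = (1,10) ∈ E(G2) ✓
  (7,8) → (φ(7),φ(8)) = (7,8) ∈ E(G2) ✓
  (7,9) → (φ(7),φ(9)) = (0,7) ∈ E(G2) ✓
  (7,10) → (φ(7),φ(10)) = (7,10) ∈ E(G2) ✓
  (8,10) → (φ(8),φ(10)) = (8,10) ∈ E(G2) ✓
All 18 edges of G1 map to edges of G2, and |E(G1)| = |E(G2)| = 18, so φ is a bijection on edges as well as vertices. Hence G1 ≅ G2.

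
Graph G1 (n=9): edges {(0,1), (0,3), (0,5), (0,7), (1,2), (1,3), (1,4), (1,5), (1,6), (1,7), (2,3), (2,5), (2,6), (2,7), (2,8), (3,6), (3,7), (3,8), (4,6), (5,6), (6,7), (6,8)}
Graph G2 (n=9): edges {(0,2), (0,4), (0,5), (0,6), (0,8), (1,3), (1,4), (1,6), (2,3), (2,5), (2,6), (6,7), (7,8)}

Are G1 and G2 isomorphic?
No, not isomorphic

The graphs are NOT isomorphic.

Counting triangles (3-cliques): G1 has 21, G2 has 2.
Triangle count is an isomorphism invariant, so differing triangle counts rule out isomorphism.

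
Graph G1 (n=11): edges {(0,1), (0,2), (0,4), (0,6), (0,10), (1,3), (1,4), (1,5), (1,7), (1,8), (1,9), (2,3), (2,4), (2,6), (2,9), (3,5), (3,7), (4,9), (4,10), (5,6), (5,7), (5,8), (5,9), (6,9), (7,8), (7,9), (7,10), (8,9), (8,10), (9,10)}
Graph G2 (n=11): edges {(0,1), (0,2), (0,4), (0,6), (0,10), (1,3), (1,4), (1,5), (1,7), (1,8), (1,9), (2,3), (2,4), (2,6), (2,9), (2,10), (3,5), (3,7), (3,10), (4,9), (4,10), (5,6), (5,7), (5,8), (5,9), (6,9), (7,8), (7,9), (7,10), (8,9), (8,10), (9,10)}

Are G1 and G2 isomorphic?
No, not isomorphic

The graphs are NOT isomorphic.

Counting edges: G1 has 30 edge(s); G2 has 32 edge(s).
Edge count is an isomorphism invariant (a bijection on vertices induces a bijection on edges), so differing edge counts rule out isomorphism.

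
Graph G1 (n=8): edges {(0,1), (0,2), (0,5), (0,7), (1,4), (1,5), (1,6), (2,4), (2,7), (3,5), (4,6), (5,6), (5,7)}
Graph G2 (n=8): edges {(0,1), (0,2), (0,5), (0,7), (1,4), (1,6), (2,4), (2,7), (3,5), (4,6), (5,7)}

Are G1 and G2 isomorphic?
No, not isomorphic

The graphs are NOT isomorphic.

Counting edges: G1 has 13 edge(s); G2 has 11 edge(s).
Edge count is an isomorphism invariant (a bijection on vertices induces a bijection on edges), so differing edge counts rule out isomorphism.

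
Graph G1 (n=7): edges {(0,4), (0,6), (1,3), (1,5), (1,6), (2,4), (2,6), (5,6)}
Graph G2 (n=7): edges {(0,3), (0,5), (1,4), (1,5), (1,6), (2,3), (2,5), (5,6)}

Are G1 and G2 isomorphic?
Yes, isomorphic

The graphs are isomorphic.
One valid mapping φ: V(G1) → V(G2): 0→2, 1→1, 2→0, 3→4, 4→3, 5→6, 6→5

Verify φ preserves adjacency — for each edge of G1, its image is an edge of G2:
  (0,4) → (φ(0),φ(4)) = (2,3) ∈ E(G2) ✓
  (0,6) → (φ(0),φ(6)) = (2,5) ∈ E(G2) ✓
  (1,3) → (φ(1),φ(3)) = (1,4) ∈ E(G2) ✓
  (1,5) → (φ(1),φ(5)) = (1,6) ∈ E(G2) ✓
  (1,6) → (φ(1),φ(6)) = (1,5) ∈ E(G2) ✓
  (2,4) → (φ(2),φ(4)) = (0,3) ∈ E(G2) ✓
  (2,6) → (φ(2),φ(6)) = (0,5) ∈ E(G2) ✓
  (5,6) → (φ(5),φ(6)) = (5,6) ∈ E(G2) ✓
All 8 edges of G1 map to edges of G2, and |E(G1)| = |E(G2)| = 8, so φ is a bijection on edges as well as vertices. Hence G1 ≅ G2.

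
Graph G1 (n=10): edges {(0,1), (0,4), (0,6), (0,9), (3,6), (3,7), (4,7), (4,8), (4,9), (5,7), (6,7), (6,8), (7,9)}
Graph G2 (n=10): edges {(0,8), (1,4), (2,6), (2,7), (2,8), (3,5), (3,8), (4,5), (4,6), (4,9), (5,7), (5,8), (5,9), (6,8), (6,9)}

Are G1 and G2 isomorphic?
No, not isomorphic

The graphs are NOT isomorphic.

Degrees in G1: deg(0)=4, deg(1)=1, deg(2)=0, deg(3)=2, deg(4)=4, deg(5)=1, deg(6)=4, deg(7)=5, deg(8)=2, deg(9)=3.
Sorted degree sequence of G1: [5, 4, 4, 4, 3, 2, 2, 1, 1, 0].
Degrees in G2: deg(0)=1, deg(1)=1, deg(2)=3, deg(3)=2, deg(4)=4, deg(5)=5, deg(6)=4, deg(7)=2, deg(8)=5, deg(9)=3.
Sorted degree sequence of G2: [5, 5, 4, 4, 3, 3, 2, 2, 1, 1].
The (sorted) degree sequence is an isomorphism invariant, so since G1 and G2 have different degree sequences they cannot be isomorphic.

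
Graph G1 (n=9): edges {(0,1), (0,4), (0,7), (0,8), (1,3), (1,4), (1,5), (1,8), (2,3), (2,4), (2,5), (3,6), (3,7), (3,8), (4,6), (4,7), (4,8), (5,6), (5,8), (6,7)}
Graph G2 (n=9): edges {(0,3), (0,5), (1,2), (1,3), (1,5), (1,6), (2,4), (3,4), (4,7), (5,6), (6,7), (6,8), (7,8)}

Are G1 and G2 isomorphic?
No, not isomorphic

The graphs are NOT isomorphic.

Counting triangles (3-cliques): G1 has 9, G2 has 2.
Triangle count is an isomorphism invariant, so differing triangle counts rule out isomorphism.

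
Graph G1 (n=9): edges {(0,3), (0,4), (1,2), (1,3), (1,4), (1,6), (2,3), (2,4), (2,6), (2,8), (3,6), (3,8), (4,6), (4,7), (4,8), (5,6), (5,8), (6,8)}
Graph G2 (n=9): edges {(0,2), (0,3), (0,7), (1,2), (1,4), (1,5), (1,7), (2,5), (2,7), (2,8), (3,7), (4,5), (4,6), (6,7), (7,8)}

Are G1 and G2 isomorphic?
No, not isomorphic

The graphs are NOT isomorphic.

Counting triangles (3-cliques): G1 has 13, G2 has 6.
Triangle count is an isomorphism invariant, so differing triangle counts rule out isomorphism.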